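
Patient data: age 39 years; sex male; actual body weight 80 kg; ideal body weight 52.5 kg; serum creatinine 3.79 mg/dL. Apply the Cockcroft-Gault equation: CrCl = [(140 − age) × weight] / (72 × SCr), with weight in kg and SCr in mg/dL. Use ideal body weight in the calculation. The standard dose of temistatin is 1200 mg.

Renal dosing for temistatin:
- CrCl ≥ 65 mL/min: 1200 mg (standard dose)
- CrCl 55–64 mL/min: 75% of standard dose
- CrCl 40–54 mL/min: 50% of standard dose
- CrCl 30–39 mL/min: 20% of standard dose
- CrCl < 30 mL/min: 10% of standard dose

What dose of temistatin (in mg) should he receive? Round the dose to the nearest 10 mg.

120 mg

CrCl = (140 − 39) × 52.5 / (72 × 3.79) = 5302.5 / 272.88 ≈ 19.4 mL/min
CrCl ≈ 19 mL/min → bracket < 30 mL/min.
10% of 1200 mg = 120 mg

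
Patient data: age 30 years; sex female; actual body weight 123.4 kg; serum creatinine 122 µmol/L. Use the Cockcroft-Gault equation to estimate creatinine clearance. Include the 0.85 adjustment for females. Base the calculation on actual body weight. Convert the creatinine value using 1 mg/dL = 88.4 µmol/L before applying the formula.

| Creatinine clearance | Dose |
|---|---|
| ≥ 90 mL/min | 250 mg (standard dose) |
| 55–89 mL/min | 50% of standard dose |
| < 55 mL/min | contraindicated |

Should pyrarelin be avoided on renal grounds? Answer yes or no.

SCr = 122 / 88.4 = 1.38 mg/dL
CrCl = (140 − 30) × 123.4 / (72 × 1.38) × 0.85 = 13574.0 / 99.36 × 0.85 ≈ 116.1 mL/min
CrCl ≈ 116 mL/min, which is ≥ 55 mL/min.

no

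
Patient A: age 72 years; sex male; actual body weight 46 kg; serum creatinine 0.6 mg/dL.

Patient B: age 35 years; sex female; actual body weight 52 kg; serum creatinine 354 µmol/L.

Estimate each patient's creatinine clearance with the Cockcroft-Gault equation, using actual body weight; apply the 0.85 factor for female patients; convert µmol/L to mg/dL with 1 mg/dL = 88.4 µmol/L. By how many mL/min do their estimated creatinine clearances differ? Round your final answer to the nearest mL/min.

56 mL/min

Patient A: CrCl = (140 − 72) × 46 / (72 × 0.6) = 3128.0 / 43.20 ≈ 72.4 mL/min
Patient B: SCr = 354 / 88.4 = 4.005 mg/dL
Patient B: CrCl = (140 − 35) × 52 / (72 × 4.005) × 0.85 = 5460.0 / 288.36 × 0.85 ≈ 16.1 mL/min
|72.4 − 16.1| = 56.3 mL/min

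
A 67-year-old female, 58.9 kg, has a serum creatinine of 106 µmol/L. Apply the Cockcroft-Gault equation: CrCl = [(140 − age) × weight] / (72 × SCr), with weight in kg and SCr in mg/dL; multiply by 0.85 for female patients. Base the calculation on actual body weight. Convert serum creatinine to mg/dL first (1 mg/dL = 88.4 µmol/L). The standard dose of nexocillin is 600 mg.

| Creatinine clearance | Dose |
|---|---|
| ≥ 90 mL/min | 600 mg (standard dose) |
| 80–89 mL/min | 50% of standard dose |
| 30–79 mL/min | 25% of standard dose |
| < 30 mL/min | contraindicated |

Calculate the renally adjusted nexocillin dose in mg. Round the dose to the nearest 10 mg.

SCr = 106 / 88.4 = 1.199 mg/dL
CrCl = (140 − 67) × 58.9 / (72 × 1.199) × 0.85 = 4299.7 / 86.33 × 0.85 ≈ 42.3 mL/min
CrCl ≈ 42 mL/min → bracket 30–79 mL/min.
25% of 600 mg = 150 mg

150 mg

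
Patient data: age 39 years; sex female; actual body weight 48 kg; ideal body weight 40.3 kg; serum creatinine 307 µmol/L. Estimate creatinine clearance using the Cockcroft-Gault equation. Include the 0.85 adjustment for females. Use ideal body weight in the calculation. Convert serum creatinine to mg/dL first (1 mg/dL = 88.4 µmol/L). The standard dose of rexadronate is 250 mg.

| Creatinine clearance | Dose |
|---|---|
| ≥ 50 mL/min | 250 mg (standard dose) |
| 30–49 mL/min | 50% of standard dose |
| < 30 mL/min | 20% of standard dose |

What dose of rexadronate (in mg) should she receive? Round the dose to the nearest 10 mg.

SCr = 307 / 88.4 = 3.473 mg/dL
CrCl = (140 − 39) × 40.3 / (72 × 3.473) × 0.85 = 4070.3 / 250.06 × 0.85 ≈ 13.8 mL/min
CrCl ≈ 14 mL/min → bracket < 30 mL/min.
20% of 250 mg = 50 mg

50 mg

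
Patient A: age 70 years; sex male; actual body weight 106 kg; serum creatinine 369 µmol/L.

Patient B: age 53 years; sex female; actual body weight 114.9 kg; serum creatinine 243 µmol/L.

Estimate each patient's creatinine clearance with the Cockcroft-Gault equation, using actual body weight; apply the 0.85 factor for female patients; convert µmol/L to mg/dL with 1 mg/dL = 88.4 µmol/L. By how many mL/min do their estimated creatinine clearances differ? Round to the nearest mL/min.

Patient A: SCr = 369 / 88.4 = 4.174 mg/dL
Patient A: CrCl = (140 − 70) × 106 / (72 × 4.174) = 7420.0 / 300.53 ≈ 24.7 mL/min
Patient B: SCr = 243 / 88.4 = 2.749 mg/dL
Patient B: CrCl = (140 − 53) × 114.9 / (72 × 2.749) × 0.85 = 9996.3 / 197.93 × 0.85 ≈ 42.9 mL/min
|24.7 − 42.9| = 18.2 mL/min

18 mL/min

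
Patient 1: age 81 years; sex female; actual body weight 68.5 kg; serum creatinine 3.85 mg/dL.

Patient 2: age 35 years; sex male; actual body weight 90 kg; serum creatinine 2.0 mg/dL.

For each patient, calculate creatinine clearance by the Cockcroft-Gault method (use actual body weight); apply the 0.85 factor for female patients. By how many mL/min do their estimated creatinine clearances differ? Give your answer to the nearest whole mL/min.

Patient 1: CrCl = (140 − 81) × 68.5 / (72 × 3.85) × 0.85 = 4041.5 / 277.20 × 0.85 ≈ 12.4 mL/min
Patient 2: CrCl = (140 − 35) × 90 / (72 × 2) = 9450.0 / 144.00 ≈ 65.6 mL/min
|12.4 − 65.6| = 53.2 mL/min

53 mL/min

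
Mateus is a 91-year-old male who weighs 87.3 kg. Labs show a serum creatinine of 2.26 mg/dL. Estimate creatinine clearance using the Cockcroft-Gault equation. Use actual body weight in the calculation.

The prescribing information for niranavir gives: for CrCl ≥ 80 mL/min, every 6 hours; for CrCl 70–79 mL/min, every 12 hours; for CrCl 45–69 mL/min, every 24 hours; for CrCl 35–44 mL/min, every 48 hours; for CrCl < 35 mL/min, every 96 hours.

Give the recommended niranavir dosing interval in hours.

CrCl = (140 − 91) × 87.3 / (72 × 2.26) = 4277.7 / 162.72 ≈ 26.3 mL/min
CrCl ≈ 26 mL/min → bracket < 35 mL/min → every 96 hours.

every 96 hours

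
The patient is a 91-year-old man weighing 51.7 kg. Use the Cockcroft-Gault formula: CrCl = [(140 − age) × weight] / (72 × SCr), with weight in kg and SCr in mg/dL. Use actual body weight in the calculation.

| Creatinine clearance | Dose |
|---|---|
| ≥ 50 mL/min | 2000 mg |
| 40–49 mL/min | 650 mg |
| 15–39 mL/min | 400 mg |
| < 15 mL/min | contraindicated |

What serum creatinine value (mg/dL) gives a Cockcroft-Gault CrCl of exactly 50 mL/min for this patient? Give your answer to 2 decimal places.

0.70 mg/dL

Standard dose requires CrCl ≥ 50 mL/min.
Set (140 − 91) × 51.7 / (72 × SCr) = 50
SCr = (140 − 91) × 51.7 / (72 × 50) = 0.704 mg/dL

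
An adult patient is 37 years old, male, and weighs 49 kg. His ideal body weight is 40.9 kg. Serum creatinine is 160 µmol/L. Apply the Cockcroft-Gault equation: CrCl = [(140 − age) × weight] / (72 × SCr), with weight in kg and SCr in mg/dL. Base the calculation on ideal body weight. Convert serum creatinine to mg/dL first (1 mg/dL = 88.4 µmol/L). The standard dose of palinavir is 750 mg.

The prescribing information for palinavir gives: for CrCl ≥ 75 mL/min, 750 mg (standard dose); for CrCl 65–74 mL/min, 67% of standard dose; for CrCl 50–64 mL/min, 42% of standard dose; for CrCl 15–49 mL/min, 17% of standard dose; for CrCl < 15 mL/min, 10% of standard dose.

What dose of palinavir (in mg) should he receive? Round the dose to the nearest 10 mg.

SCr = 160 / 88.4 = 1.81 mg/dL
CrCl = (140 − 37) × 40.9 / (72 × 1.81) = 4212.7 / 130.32 ≈ 32.3 mL/min
CrCl ≈ 32 mL/min → bracket 15–49 mL/min.
17% of 750 mg = 127.5 mg → 130 mg

130 mg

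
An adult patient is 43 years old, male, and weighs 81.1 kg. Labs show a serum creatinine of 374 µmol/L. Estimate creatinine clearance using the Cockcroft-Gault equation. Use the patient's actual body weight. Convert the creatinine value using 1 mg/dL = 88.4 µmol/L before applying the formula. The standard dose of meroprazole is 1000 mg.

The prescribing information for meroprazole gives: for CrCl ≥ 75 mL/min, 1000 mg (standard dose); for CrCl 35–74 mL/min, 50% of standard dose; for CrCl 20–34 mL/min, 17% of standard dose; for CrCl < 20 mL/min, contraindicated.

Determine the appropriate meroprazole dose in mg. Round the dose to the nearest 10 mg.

SCr = 374 / 88.4 = 4.231 mg/dL
CrCl = (140 − 43) × 81.1 / (72 × 4.231) = 7866.7 / 304.63 ≈ 25.8 mL/min
CrCl ≈ 26 mL/min → bracket 20–34 mL/min.
17% of 1000 mg = 170 mg

170 mg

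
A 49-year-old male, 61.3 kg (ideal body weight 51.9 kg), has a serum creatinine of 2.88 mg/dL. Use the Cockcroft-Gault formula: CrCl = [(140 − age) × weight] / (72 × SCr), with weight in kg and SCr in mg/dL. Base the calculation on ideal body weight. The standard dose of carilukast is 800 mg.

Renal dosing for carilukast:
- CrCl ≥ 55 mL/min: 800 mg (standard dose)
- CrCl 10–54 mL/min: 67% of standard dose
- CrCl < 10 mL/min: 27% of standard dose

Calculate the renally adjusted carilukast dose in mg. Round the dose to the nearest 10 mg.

540 mg

CrCl = (140 − 49) × 51.9 / (72 × 2.88) = 4722.9 / 207.36 ≈ 22.8 mL/min
CrCl ≈ 23 mL/min → bracket 10–54 mL/min.
67% of 800 mg = 536 mg → 540 mg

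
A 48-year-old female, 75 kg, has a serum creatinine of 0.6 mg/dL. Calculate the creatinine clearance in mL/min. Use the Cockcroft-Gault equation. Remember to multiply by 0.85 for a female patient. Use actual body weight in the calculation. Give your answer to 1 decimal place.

CrCl = (140 − 48) × 75 / (72 × 0.6) × 0.85 = 6900.0 / 43.20 × 0.85 ≈ 135.8 mL/min

135.8 mL/min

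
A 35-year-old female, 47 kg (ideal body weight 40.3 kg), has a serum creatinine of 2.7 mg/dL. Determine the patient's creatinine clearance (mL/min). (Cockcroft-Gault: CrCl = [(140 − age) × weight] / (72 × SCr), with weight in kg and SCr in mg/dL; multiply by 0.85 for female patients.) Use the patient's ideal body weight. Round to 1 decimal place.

CrCl = (140 − 35) × 40.3 / (72 × 2.7) × 0.85 = 4231.5 / 194.40 × 0.85 ≈ 18.5 mL/min

18.5 mL/min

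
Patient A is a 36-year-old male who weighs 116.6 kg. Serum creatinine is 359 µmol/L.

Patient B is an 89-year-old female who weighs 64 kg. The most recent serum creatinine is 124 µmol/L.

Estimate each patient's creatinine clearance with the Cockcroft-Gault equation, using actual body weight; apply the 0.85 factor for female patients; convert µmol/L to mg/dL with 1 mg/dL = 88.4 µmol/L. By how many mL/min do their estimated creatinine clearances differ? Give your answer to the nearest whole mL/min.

Patient A: SCr = 359 / 88.4 = 4.061 mg/dL
Patient A: CrCl = (140 − 36) × 116.6 / (72 × 4.061) = 12126.4 / 292.39 ≈ 41.5 mL/min
Patient B: SCr = 124 / 88.4 = 1.403 mg/dL
Patient B: CrCl = (140 − 89) × 64 / (72 × 1.403) × 0.85 = 3264.0 / 101.02 × 0.85 ≈ 27.5 mL/min
|41.5 − 27.5| = 14.0 mL/min

14 mL/min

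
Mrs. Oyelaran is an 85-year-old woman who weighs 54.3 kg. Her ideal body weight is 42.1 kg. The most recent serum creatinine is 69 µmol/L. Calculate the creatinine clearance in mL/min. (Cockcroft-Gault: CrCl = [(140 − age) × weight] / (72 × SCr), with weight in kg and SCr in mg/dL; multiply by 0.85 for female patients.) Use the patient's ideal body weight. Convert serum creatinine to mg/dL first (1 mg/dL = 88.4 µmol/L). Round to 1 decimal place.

35.0 mL/min

SCr = 69 / 88.4 = 0.781 mg/dL
CrCl = (140 − 85) × 42.1 / (72 × 0.781) × 0.85 = 2315.5 / 56.23 × 0.85 ≈ 35.0 mL/min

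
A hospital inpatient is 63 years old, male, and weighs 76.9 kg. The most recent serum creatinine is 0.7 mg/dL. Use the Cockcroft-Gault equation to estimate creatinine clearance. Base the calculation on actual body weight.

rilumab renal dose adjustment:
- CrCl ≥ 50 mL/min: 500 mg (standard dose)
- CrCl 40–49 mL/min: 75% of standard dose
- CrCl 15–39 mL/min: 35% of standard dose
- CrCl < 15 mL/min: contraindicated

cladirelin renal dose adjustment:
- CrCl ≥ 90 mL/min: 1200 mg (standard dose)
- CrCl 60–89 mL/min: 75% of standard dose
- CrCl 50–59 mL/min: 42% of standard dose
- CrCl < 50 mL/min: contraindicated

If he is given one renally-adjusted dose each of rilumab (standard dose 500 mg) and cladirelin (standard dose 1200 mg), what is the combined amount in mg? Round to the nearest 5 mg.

1700 mg

CrCl = (140 − 63) × 76.9 / (72 × 0.7) = 5921.3 / 50.40 ≈ 117.5 mL/min
CrCl ≈ 117 mL/min.
rilumab: ≥ 50 mL/min → 100% of 500 mg = 500 mg.
cladirelin: ≥ 90 mL/min → 100% of 1200 mg = 1200 mg.
Total = 500 + 1200 = 1700 mg.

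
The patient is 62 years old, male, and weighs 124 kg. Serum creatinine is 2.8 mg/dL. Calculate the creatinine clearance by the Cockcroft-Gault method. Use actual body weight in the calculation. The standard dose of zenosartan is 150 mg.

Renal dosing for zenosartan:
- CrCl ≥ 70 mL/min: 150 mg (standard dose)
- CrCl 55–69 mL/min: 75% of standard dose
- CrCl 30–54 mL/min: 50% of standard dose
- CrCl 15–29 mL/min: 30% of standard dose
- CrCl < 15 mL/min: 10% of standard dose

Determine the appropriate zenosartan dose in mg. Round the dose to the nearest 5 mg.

75 mg

CrCl = (140 − 62) × 124 / (72 × 2.8) = 9672.0 / 201.60 ≈ 48.0 mL/min
CrCl ≈ 48 mL/min → bracket 30–54 mL/min.
50% of 150 mg = 75 mg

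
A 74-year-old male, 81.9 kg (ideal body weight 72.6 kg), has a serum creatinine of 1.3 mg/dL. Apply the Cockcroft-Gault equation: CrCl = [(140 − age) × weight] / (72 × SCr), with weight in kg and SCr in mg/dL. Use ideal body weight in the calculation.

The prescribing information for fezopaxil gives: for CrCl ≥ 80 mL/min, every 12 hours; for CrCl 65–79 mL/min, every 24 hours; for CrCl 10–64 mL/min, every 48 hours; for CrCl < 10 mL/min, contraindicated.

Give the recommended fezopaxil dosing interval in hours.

CrCl = (140 − 74) × 72.6 / (72 × 1.3) = 4791.6 / 93.60 ≈ 51.2 mL/min
CrCl ≈ 51 mL/min → bracket 10–64 mL/min → every 48 hours.

every 48 hours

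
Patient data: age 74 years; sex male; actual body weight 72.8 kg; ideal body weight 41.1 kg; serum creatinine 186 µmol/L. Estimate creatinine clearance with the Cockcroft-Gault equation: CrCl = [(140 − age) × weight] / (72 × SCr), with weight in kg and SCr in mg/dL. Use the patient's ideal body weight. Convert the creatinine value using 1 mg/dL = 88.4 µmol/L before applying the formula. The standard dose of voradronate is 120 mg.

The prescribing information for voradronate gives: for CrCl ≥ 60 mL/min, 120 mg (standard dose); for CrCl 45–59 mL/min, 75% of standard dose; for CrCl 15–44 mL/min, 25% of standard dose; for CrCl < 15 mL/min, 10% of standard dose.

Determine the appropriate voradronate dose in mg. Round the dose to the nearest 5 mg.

SCr = 186 / 88.4 = 2.104 mg/dL
CrCl = (140 − 74) × 41.1 / (72 × 2.104) = 2712.6 / 151.49 ≈ 17.9 mL/min
CrCl ≈ 18 mL/min → bracket 15–44 mL/min.
25% of 120 mg = 30 mg

30 mg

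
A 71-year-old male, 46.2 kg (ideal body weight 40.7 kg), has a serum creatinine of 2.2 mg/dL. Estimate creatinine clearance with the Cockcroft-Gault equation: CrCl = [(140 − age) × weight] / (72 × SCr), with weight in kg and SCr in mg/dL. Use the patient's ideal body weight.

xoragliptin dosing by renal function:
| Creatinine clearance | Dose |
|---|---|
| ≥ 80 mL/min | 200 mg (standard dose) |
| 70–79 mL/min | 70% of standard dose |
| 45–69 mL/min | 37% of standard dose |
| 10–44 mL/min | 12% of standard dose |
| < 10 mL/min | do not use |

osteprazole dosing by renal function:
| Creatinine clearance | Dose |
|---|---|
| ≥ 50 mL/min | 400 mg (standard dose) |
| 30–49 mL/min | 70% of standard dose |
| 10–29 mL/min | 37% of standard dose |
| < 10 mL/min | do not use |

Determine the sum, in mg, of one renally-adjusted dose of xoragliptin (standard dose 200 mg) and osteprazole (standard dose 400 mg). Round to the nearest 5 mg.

CrCl = (140 − 71) × 40.7 / (72 × 2.2) = 2808.3 / 158.40 ≈ 17.7 mL/min
CrCl ≈ 18 mL/min.
xoragliptin: 10–44 mL/min → 12% of 200 mg = 24 mg.
osteprazole: 10–29 mL/min → 37% of 400 mg = 148 mg.
Total = 24 + 148 = 172 mg.

170 mg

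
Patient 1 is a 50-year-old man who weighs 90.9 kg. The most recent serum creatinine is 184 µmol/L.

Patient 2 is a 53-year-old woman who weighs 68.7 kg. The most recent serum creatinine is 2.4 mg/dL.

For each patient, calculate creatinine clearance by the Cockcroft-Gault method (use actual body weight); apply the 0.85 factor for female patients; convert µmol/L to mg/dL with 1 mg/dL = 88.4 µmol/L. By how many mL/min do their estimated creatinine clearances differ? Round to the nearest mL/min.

Patient 1: SCr = 184 / 88.4 = 2.081 mg/dL
Patient 1: CrCl = (140 − 50) × 90.9 / (72 × 2.081) = 8181.0 / 149.83 ≈ 54.6 mL/min
Patient 2: CrCl = (140 − 53) × 68.7 / (72 × 2.4) × 0.85 = 5976.9 / 172.80 × 0.85 ≈ 29.4 mL/min
|54.6 − 29.4| = 25.2 mL/min

25 mL/min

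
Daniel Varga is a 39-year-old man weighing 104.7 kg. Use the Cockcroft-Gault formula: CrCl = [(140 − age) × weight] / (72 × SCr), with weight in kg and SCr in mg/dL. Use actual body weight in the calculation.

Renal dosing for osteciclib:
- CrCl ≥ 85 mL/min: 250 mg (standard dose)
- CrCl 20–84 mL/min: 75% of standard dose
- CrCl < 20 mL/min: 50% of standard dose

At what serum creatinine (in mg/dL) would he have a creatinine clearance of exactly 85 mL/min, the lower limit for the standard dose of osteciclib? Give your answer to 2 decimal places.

Standard dose requires CrCl ≥ 85 mL/min.
Set (140 − 39) × 104.7 / (72 × SCr) = 85
SCr = (140 − 39) × 104.7 / (72 × 85) = 1.728 mg/dL

1.73 mg/dL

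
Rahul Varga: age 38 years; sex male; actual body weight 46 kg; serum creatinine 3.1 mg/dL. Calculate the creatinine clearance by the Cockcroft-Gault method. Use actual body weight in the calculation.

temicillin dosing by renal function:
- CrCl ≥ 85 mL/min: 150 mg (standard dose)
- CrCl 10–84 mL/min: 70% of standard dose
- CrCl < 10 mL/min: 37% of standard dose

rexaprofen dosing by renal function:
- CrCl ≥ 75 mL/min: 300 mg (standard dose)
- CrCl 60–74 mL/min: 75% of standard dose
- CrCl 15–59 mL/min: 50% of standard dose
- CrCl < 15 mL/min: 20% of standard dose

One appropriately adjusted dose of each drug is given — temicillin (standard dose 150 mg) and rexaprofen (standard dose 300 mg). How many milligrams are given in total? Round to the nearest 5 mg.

255 mg

CrCl = (140 − 38) × 46 / (72 × 3.1) = 4692.0 / 223.20 ≈ 21.0 mL/min
CrCl ≈ 21 mL/min.
temicillin: 10–84 mL/min → 70% of 150 mg = 105 mg.
rexaprofen: 15–59 mL/min → 50% of 300 mg = 150 mg.
Total = 105 + 150 = 255 mg.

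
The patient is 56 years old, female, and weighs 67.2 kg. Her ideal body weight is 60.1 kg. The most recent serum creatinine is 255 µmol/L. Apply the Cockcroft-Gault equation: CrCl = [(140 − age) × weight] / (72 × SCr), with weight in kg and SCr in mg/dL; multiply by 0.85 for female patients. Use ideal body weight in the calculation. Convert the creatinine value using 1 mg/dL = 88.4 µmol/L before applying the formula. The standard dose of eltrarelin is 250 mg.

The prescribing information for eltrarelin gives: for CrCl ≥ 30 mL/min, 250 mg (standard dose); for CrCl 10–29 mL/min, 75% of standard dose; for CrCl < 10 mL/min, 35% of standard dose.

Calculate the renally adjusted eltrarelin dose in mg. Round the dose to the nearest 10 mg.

SCr = 255 / 88.4 = 2.885 mg/dL
CrCl = (140 − 56) × 60.1 / (72 × 2.885) × 0.85 = 5048.4 / 207.72 × 0.85 ≈ 20.7 mL/min
CrCl ≈ 21 mL/min → bracket 10–29 mL/min.
75% of 250 mg = 187.5 mg → 190 mg

190 mg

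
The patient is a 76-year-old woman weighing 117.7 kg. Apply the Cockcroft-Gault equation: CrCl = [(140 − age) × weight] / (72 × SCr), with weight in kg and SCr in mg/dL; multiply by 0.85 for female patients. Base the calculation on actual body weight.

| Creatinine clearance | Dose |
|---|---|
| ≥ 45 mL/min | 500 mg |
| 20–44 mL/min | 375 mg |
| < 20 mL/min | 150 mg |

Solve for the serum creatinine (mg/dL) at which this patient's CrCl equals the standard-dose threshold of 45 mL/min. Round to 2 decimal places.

Standard dose requires CrCl ≥ 45 mL/min.
Set (140 − 76) × 117.7 × 0.85 / (72 × SCr) = 45
SCr = (140 − 76) × 117.7 × 0.85 / (72 × 45) = 1.976 mg/dL

1.98 mg/dL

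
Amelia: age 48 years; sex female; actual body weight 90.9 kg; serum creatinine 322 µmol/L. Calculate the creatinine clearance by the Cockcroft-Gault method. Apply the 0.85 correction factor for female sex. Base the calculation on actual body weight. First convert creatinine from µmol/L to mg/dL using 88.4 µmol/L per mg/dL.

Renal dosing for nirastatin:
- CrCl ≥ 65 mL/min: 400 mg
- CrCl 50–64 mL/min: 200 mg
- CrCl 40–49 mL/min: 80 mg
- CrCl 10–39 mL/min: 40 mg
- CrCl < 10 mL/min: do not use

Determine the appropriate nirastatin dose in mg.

SCr = 322 / 88.4 = 3.643 mg/dL
CrCl = (140 − 48) × 90.9 / (72 × 3.643) × 0.85 = 8362.8 / 262.30 × 0.85 ≈ 27.1 mL/min
CrCl ≈ 27 mL/min → bracket 10–39 mL/min.
Dose for this bracket: 40 mg.

40 mg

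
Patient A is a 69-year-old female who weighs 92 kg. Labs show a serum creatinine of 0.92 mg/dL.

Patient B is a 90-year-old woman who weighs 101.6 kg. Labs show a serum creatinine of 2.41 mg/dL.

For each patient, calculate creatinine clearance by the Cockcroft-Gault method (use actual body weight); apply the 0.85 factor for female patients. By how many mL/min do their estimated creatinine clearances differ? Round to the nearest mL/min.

59 mL/min

Patient A: CrCl = (140 − 69) × 92 / (72 × 0.92) × 0.85 = 6532.0 / 66.24 × 0.85 ≈ 83.8 mL/min
Patient B: CrCl = (140 − 90) × 101.6 / (72 × 2.41) × 0.85 = 5080.0 / 173.52 × 0.85 ≈ 24.9 mL/min
|83.8 − 24.9| = 58.9 mL/min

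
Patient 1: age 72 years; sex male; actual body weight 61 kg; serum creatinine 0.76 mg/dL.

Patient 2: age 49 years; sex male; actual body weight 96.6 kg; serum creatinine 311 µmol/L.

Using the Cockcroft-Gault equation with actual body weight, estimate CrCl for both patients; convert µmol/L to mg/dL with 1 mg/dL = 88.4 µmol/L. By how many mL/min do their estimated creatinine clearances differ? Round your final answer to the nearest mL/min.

41 mL/min

Patient 1: CrCl = (140 − 72) × 61 / (72 × 0.76) = 4148.0 / 54.72 ≈ 75.8 mL/min
Patient 2: SCr = 311 / 88.4 = 3.518 mg/dL
Patient 2: CrCl = (140 − 49) × 96.6 / (72 × 3.518) = 8790.6 / 253.30 ≈ 34.7 mL/min
|75.8 − 34.7| = 41.1 mL/min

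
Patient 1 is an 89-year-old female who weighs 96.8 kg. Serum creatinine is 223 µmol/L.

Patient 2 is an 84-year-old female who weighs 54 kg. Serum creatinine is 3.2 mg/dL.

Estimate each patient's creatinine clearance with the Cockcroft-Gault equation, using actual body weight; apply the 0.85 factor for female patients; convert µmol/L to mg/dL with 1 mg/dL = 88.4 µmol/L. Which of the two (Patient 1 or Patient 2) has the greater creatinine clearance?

Patient 1

Patient 1: SCr = 223 / 88.4 = 2.523 mg/dL
Patient 1: CrCl = (140 − 89) × 96.8 / (72 × 2.523) × 0.85 = 4936.8 / 181.66 × 0.85 ≈ 23.1 mL/min
Patient 2: CrCl = (140 − 84) × 54 / (72 × 3.2) × 0.85 = 3024.0 / 230.40 × 0.85 ≈ 11.2 mL/min
23.1 vs 11.2 mL/min → Patient 1 is higher.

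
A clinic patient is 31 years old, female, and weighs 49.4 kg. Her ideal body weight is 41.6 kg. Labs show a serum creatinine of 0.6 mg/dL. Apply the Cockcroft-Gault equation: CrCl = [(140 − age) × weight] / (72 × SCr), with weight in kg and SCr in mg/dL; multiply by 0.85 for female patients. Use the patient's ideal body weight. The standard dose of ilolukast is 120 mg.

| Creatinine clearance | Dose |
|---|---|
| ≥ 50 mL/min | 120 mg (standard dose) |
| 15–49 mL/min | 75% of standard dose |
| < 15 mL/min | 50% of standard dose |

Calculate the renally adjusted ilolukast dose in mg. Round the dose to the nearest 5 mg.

CrCl = (140 − 31) × 41.6 / (72 × 0.6) × 0.85 = 4534.4 / 43.20 × 0.85 ≈ 89.2 mL/min
CrCl ≈ 89 mL/min → bracket ≥ 50 mL/min.
100% of 120 mg = 120 mg

120 mg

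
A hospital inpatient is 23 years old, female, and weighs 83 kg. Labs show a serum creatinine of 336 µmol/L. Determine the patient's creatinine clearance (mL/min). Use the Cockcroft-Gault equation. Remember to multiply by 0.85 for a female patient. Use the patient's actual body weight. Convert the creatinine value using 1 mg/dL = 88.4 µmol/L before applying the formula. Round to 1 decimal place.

SCr = 336 / 88.4 = 3.801 mg/dL
CrCl = (140 − 23) × 83 / (72 × 3.801) × 0.85 = 9711.0 / 273.67 × 0.85 ≈ 30.2 mL/min

30.2 mL/min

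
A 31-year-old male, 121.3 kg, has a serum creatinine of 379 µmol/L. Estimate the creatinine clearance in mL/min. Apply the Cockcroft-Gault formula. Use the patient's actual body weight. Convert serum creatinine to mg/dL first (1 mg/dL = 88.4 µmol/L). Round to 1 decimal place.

42.8 mL/min

SCr = 379 / 88.4 = 4.287 mg/dL
CrCl = (140 − 31) × 121.3 / (72 × 4.287) = 13221.7 / 308.66 ≈ 42.8 mL/min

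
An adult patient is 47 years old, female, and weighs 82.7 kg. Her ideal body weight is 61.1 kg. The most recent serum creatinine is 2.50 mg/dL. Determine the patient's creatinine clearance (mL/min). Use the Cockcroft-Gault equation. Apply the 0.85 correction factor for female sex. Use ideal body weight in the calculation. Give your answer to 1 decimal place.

26.8 mL/min

CrCl = (140 − 47) × 61.1 / (72 × 2.5) × 0.85 = 5682.3 / 180.00 × 0.85 ≈ 26.8 mL/min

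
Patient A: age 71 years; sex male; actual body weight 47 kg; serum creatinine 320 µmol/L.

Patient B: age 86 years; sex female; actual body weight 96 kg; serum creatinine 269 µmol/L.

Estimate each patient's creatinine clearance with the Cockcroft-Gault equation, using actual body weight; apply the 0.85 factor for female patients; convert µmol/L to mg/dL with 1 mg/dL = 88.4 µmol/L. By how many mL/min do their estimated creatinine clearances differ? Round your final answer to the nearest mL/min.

8 mL/min

Patient A: SCr = 320 / 88.4 = 3.62 mg/dL
Patient A: CrCl = (140 − 71) × 47 / (72 × 3.62) = 3243.0 / 260.64 ≈ 12.4 mL/min
Patient B: SCr = 269 / 88.4 = 3.043 mg/dL
Patient B: CrCl = (140 − 86) × 96 / (72 × 3.043) × 0.85 = 5184.0 / 219.10 × 0.85 ≈ 20.1 mL/min
|12.4 − 20.1| = 7.7 mL/min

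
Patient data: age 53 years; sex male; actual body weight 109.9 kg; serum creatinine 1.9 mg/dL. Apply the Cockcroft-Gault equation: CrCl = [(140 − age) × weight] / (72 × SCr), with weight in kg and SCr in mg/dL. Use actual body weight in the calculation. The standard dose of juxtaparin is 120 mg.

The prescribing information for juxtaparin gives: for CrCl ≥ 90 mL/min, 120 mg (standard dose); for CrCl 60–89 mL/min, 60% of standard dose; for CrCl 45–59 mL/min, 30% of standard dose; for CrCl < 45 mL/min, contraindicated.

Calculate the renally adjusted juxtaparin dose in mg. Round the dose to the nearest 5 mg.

70 mg

CrCl = (140 − 53) × 109.9 / (72 × 1.9) = 9561.3 / 136.80 ≈ 69.9 mL/min
CrCl ≈ 70 mL/min → bracket 60–89 mL/min.
60% of 120 mg = 72 mg → 70 mg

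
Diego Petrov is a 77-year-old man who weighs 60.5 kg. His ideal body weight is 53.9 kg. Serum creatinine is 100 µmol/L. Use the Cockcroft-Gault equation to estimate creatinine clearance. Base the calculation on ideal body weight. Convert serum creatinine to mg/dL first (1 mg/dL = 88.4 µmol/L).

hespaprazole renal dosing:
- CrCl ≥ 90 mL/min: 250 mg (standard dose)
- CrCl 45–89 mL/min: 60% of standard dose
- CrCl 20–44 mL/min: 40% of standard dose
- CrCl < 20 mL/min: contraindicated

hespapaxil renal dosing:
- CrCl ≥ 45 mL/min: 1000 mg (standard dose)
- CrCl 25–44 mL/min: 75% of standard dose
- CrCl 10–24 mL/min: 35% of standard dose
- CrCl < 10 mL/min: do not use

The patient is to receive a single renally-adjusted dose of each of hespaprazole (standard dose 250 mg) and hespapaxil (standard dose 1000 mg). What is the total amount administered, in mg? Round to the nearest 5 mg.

SCr = 100 / 88.4 = 1.131 mg/dL
CrCl = (140 − 77) × 53.9 / (72 × 1.131) = 3395.7 / 81.43 ≈ 41.7 mL/min
CrCl ≈ 42 mL/min.
hespaprazole: 20–44 mL/min → 40% of 250 mg = 100 mg.
hespapaxil: 25–44 mL/min → 75% of 1000 mg = 750 mg.
Total = 100 + 750 = 850 mg.

850 mg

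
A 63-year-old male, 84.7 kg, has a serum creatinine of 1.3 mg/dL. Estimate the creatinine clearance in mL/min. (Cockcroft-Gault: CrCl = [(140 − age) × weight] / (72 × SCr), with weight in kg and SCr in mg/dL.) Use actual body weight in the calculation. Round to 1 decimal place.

69.7 mL/min

CrCl = (140 − 63) × 84.7 / (72 × 1.3) = 6521.9 / 93.60 ≈ 69.7 mL/min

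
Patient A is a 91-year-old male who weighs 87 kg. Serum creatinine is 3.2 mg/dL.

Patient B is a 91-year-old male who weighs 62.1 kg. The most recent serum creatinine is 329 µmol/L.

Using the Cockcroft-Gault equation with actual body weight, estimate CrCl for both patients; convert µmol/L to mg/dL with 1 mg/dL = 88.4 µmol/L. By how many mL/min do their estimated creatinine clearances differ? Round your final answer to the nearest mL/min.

7 mL/min

Patient A: CrCl = (140 − 91) × 87 / (72 × 3.2) = 4263.0 / 230.40 ≈ 18.5 mL/min
Patient B: SCr = 329 / 88.4 = 3.722 mg/dL
Patient B: CrCl = (140 − 91) × 62.1 / (72 × 3.722) = 3042.9 / 267.98 ≈ 11.4 mL/min
|18.5 − 11.4| = 7.1 mL/min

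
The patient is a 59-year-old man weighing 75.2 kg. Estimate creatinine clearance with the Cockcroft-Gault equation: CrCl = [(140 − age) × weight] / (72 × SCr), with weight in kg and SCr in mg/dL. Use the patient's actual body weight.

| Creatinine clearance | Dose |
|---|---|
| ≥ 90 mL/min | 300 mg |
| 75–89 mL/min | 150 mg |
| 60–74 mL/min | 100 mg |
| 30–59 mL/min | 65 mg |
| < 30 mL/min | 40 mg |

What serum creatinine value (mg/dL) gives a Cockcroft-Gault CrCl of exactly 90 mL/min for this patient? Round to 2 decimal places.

0.94 mg/dL

Standard dose requires CrCl ≥ 90 mL/min.
Set (140 − 59) × 75.2 / (72 × SCr) = 90
SCr = (140 − 59) × 75.2 / (72 × 90) = 0.940 mg/dL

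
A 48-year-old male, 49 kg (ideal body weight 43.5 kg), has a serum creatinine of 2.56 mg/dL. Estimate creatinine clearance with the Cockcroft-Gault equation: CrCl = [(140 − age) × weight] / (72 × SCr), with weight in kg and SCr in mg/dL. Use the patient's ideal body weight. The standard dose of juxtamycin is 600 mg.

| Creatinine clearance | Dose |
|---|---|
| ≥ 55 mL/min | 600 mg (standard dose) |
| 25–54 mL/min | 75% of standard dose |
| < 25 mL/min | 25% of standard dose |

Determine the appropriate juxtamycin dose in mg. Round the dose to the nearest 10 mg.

150 mg

CrCl = (140 − 48) × 43.5 / (72 × 2.56) = 4002.0 / 184.32 ≈ 21.7 mL/min
CrCl ≈ 22 mL/min → bracket < 25 mL/min.
25% of 600 mg = 150 mg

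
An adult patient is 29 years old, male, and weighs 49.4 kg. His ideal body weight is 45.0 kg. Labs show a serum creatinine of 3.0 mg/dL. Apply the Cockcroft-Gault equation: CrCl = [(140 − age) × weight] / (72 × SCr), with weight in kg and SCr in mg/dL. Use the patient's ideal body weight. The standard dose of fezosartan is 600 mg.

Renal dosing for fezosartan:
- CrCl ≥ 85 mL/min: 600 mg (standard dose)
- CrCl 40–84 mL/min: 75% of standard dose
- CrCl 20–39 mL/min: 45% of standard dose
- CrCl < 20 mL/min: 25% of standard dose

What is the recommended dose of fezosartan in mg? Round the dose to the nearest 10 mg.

CrCl = (140 − 29) × 45 / (72 × 3) = 4995.0 / 216.00 ≈ 23.1 mL/min
CrCl ≈ 23 mL/min → bracket 20–39 mL/min.
45% of 600 mg = 270 mg

270 mg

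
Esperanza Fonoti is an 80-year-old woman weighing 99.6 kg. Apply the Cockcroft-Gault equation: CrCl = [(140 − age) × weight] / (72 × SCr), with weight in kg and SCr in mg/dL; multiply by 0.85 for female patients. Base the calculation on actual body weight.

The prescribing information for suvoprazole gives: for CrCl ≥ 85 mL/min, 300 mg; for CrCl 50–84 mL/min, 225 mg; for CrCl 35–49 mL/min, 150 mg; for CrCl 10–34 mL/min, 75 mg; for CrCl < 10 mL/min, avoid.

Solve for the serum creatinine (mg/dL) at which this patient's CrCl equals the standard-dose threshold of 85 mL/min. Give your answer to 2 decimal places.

Standard dose requires CrCl ≥ 85 mL/min.
Set (140 − 80) × 99.6 × 0.85 / (72 × SCr) = 85
SCr = (140 − 80) × 99.6 × 0.85 / (72 × 85) = 0.830 mg/dL

0.83 mg/dL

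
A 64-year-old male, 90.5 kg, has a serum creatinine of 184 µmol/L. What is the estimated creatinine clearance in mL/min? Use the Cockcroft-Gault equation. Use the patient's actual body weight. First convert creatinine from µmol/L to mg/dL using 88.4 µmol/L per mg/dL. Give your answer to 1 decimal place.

45.9 mL/min

SCr = 184 / 88.4 = 2.081 mg/dL
CrCl = (140 − 64) × 90.5 / (72 × 2.081) = 6878.0 / 149.83 ≈ 45.9 mL/min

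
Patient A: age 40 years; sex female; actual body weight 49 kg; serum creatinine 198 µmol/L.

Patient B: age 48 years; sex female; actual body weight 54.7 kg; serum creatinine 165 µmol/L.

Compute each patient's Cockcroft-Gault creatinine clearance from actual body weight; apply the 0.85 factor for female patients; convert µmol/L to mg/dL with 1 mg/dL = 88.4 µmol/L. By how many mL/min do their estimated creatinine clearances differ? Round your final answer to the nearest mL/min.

Patient A: SCr = 198 / 88.4 = 2.24 mg/dL
Patient A: CrCl = (140 − 40) × 49 / (72 × 2.24) × 0.85 = 4900.0 / 161.28 × 0.85 ≈ 25.8 mL/min
Patient B: SCr = 165 / 88.4 = 1.867 mg/dL
Patient B: CrCl = (140 − 48) × 54.7 / (72 × 1.867) × 0.85 = 5032.4 / 134.42 × 0.85 ≈ 31.8 mL/min
|25.8 − 31.8| = 6.0 mL/min

6 mL/min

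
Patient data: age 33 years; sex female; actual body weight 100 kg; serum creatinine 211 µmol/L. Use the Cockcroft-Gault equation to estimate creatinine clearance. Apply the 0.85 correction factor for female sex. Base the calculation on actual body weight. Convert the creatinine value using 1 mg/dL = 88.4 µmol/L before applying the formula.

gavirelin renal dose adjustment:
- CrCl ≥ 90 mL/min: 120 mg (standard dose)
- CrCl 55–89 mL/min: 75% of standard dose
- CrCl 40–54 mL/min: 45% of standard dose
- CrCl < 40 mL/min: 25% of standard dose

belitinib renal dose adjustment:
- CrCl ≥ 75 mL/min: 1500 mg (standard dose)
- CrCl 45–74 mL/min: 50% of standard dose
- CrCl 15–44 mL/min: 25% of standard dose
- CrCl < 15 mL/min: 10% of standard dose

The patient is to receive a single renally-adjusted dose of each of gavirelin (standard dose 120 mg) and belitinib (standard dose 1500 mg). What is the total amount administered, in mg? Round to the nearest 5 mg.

805 mg

SCr = 211 / 88.4 = 2.387 mg/dL
CrCl = (140 − 33) × 100 / (72 × 2.387) × 0.85 = 10700.0 / 171.86 × 0.85 ≈ 52.9 mL/min
CrCl ≈ 53 mL/min.
gavirelin: 40–54 mL/min → 45% of 120 mg = 54 mg.
belitinib: 45–74 mL/min → 50% of 1500 mg = 750 mg.
Total = 54 + 750 = 804 mg.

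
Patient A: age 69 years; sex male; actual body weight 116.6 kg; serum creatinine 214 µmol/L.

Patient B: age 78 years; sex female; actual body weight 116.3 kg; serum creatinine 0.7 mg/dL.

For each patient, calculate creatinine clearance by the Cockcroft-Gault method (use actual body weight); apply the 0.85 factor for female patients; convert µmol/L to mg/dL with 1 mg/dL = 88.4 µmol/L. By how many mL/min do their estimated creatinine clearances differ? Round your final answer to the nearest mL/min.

Patient A: SCr = 214 / 88.4 = 2.421 mg/dL
Patient A: CrCl = (140 − 69) × 116.6 / (72 × 2.421) = 8278.6 / 174.31 ≈ 47.5 mL/min
Patient B: CrCl = (140 − 78) × 116.3 / (72 × 0.7) × 0.85 = 7210.6 / 50.40 × 0.85 ≈ 121.6 mL/min
|47.5 − 121.6| = 74.1 mL/min

74 mL/min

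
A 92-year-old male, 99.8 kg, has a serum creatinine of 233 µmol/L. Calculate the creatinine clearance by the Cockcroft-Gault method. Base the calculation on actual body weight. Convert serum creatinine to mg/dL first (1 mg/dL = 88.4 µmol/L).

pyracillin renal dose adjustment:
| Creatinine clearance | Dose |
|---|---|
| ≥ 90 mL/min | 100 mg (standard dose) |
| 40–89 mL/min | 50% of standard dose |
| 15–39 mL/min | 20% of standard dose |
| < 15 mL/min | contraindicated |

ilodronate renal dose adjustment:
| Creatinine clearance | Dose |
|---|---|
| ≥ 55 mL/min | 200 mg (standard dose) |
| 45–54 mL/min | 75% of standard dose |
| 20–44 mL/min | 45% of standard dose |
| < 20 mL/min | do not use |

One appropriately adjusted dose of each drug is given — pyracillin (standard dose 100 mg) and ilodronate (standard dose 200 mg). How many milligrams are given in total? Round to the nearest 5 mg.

SCr = 233 / 88.4 = 2.636 mg/dL
CrCl = (140 − 92) × 99.8 / (72 × 2.636) = 4790.4 / 189.79 ≈ 25.2 mL/min
CrCl ≈ 25 mL/min.
pyracillin: 15–39 mL/min → 20% of 100 mg = 20 mg.
ilodronate: 20–44 mL/min → 45% of 200 mg = 90 mg.
Total = 20 + 90 = 110 mg.

110 mg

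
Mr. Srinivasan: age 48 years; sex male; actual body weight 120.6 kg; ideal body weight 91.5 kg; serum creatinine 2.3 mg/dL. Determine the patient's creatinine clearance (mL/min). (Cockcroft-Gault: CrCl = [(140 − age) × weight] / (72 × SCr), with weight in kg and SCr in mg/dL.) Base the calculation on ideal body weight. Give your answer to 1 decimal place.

50.8 mL/min

CrCl = (140 − 48) × 91.5 / (72 × 2.3) = 8418.0 / 165.60 ≈ 50.8 mL/min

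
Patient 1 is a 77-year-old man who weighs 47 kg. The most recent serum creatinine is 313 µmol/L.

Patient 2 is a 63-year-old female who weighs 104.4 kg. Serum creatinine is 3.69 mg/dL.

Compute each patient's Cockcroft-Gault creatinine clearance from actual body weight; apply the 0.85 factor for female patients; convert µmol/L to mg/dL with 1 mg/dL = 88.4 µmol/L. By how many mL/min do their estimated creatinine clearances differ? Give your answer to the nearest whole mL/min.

14 mL/min

Patient 1: SCr = 313 / 88.4 = 3.541 mg/dL
Patient 1: CrCl = (140 − 77) × 47 / (72 × 3.541) = 2961.0 / 254.95 ≈ 11.6 mL/min
Patient 2: CrCl = (140 − 63) × 104.4 / (72 × 3.69) × 0.85 = 8038.8 / 265.68 × 0.85 ≈ 25.7 mL/min
|11.6 − 25.7| = 14.1 mL/min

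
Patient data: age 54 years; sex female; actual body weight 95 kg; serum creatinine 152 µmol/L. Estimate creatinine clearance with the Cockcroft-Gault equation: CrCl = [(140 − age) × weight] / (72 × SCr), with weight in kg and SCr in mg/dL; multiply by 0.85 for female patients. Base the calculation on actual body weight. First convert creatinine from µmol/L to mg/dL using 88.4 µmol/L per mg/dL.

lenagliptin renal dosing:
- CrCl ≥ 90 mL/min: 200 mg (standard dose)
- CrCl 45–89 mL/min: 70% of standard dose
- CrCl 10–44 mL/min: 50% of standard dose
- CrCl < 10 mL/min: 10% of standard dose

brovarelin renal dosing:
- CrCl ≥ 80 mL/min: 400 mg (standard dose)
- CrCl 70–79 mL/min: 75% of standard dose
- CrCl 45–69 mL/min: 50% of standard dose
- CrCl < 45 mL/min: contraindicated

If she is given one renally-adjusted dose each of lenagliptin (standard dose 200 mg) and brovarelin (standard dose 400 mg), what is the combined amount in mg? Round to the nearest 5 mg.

340 mg

SCr = 152 / 88.4 = 1.719 mg/dL
CrCl = (140 − 54) × 95 / (72 × 1.719) × 0.85 = 8170.0 / 123.77 × 0.85 ≈ 56.1 mL/min
CrCl ≈ 56 mL/min.
lenagliptin: 45–89 mL/min → 70% of 200 mg = 140 mg.
brovarelin: 45–69 mL/min → 50% of 400 mg = 200 mg.
Total = 140 + 200 = 340 mg.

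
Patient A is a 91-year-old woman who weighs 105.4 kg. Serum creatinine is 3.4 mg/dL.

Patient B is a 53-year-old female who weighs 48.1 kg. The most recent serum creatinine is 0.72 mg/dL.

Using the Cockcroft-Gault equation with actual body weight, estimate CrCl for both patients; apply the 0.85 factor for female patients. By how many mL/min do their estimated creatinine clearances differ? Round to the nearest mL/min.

51 mL/min

Patient A: CrCl = (140 − 91) × 105.4 / (72 × 3.4) × 0.85 = 5164.6 / 244.80 × 0.85 ≈ 17.9 mL/min
Patient B: CrCl = (140 − 53) × 48.1 / (72 × 0.72) × 0.85 = 4184.7 / 51.84 × 0.85 ≈ 68.6 mL/min
|17.9 − 68.6| = 50.7 mL/min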